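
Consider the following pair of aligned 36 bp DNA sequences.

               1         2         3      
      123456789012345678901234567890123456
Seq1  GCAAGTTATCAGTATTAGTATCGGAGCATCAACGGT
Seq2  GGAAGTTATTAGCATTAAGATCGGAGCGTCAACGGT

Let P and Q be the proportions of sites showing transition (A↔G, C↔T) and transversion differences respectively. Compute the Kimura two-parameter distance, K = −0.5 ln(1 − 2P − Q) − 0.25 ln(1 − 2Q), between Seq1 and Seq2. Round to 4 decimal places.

Differing sites — 2:C/G (Tv); 10:C/T (Ti); 13:T/C (Ti); 18:G/A (Ti); 19:T/G (Tv); 28:A/G (Ti).
Of the 6 differences, 4 transitions and 2 transversions over 36 sites: P = 4/36 = 0.111111, Q = 2/36 = 0.055556.
d = −0.5·ln(0.722222) − 0.25·ln(0.888888) = −0.5·(-0.325423) − 0.25·(-0.117784) = 0.1922.

0.1922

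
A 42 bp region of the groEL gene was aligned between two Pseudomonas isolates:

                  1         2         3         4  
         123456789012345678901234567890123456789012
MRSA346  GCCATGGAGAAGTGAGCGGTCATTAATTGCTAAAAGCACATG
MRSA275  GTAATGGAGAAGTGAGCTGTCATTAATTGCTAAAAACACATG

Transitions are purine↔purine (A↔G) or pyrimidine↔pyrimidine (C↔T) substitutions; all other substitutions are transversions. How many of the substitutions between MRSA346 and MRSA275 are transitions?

2

Differing sites — 2:C/T (Ti); 3:C/A (Tv); 18:G/T (Tv); 36:G/A (Ti).
Of the 4 differences, 2 transitions and 2 transversions, so the answer is 2.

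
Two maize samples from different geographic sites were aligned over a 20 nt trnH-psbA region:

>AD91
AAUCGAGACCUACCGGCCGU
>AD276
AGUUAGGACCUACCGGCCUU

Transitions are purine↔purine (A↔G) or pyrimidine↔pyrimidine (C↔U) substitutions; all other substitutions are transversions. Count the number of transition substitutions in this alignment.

4

Mismatches occur at site 2 (A/G, transition), site 4 (C/U, transition), site 5 (G/A, transition), site 6 (A/G, transition), site 19 (G/U, transversion).
Of the 5 differences, 4 transitions and 1 transversion, so the answer is 4.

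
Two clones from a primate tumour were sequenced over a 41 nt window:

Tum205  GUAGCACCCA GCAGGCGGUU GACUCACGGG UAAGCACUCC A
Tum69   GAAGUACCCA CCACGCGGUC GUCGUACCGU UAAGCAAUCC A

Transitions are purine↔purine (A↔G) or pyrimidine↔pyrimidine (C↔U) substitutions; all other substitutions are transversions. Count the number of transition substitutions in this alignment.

Mismatches occur at site 2 (U↔A, transversion), site 5 (C↔U, transition), site 11 (G↔C, transversion), site 14 (G↔C, transversion), site 20 (U↔C, transition), site 22 (A↔U, transversion), site 24 (U↔G, transversion), site 25 (C↔U, transition), site 28 (G↔C, transversion), site 30 (G↔U, transversion), site 37 (C↔A, transversion).
Of the 11 differences, 3 transitions and 8 transversions, so the answer is 3.

3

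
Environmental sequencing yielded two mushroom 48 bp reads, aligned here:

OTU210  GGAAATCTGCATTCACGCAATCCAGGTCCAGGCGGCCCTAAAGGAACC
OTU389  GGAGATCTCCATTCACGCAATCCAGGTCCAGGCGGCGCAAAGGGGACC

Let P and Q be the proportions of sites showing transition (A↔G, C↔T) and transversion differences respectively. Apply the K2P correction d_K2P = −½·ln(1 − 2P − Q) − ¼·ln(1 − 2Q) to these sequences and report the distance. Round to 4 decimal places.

Mismatches occur at site 4 (A→G, transition), site 9 (G→C, transversion), site 37 (C→G, transversion), site 39 (T→A, transversion), site 42 (A→G, transition), site 45 (A→G, transition).
Of the 6 differences, 3 transitions and 3 transversions over 48 sites: P = 3/48 = 0.062500, Q = 3/48 = 0.062500.
d = −0.5·ln(0.812500) − 0.25·ln(0.875000) = −0.5·(-0.207639) − 0.25·(-0.133531) = 0.1372.

0.1372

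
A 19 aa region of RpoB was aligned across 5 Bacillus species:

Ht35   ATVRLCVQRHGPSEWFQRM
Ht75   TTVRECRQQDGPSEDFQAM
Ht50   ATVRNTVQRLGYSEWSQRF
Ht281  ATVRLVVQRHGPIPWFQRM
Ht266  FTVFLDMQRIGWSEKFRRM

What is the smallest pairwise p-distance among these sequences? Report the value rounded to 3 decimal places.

0.158

Pairwise Hamming distances:
  Ht35 vs Ht75: 7
  Ht35 vs Ht50: 6
  Ht35 vs Ht281: 3
  Ht35 vs Ht266: 8
  Ht75 vs Ht50: 11
  Ht75 vs Ht281: 10
  Ht75 vs Ht266: 11
  Ht50 vs Ht281: 8
  Ht50 vs Ht266: 11
  Ht281 vs Ht266: 10
The smallest is 3 mismatches, between Ht35 and Ht281; p = 3/19 = 0.158.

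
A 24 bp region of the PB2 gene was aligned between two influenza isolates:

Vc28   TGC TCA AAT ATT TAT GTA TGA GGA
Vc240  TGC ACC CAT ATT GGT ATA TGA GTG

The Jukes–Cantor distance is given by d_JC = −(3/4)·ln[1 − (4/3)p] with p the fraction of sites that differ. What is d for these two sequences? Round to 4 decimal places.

Mismatches occur at site 4 (T/A), site 6 (A/C), site 7 (A/C), site 13 (T/G), site 14 (A/G), site 16 (G/A), site 23 (G/T), site 24 (A/G).
p = 8/24 = 0.333333.
d = −0.75 · ln(1 − (4/3)·0.333333) = −0.75 · ln(0.555556) = −0.75 · (-0.587786) = 0.4408.

0.4408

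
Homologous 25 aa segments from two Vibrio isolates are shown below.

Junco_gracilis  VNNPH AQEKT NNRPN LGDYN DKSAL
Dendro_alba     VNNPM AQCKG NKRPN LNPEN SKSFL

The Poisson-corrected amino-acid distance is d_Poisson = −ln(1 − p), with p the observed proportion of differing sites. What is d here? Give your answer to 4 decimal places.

Mismatches occur at site 5 (H→M), site 8 (E→C), site 10 (T→G), site 12 (N→K), site 17 (G→N), site 18 (D→P), site 19 (Y→E), site 21 (D→S), site 24 (A→F).
p = 9/25 = 0.360000.
d = −ln(1 − 0.360000) = −ln(0.640000) = 0.4463.

0.4463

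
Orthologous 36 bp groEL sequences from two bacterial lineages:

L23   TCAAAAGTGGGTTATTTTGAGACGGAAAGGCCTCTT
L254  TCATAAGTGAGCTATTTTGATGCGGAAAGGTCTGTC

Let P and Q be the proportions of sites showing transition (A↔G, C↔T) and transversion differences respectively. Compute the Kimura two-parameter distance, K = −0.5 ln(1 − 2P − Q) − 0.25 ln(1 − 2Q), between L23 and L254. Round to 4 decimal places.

Mismatches occur at site 4 (A/T, transversion), site 10 (G/A, transition), site 12 (T/C, transition), site 21 (G/T, transversion), site 22 (A/G, transition), site 31 (C/T, transition), site 34 (C/G, transversion), site 36 (T/C, transition).
Of the 8 differences, 5 transitions and 3 transversions over 36 sites: P = 5/36 = 0.138889, Q = 3/36 = 0.083333.
d = −0.5·ln(0.638889) − 0.25·ln(0.833334) = −0.5·(-0.448025) − 0.25·(-0.182321) = 0.2696.

0.2696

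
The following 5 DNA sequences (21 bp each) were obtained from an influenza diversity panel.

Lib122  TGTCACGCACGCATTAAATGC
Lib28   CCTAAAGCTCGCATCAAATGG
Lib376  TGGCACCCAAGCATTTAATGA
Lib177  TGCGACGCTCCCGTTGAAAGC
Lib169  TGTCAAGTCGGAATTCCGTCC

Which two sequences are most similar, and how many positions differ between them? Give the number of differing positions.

Pairwise Hamming distances:
  Lib122 vs Lib28: 7
  Lib122 vs Lib376: 5
  Lib122 vs Lib177: 7
  Lib122 vs Lib169: 9
  Lib28 vs Lib376: 11
  Lib28 vs Lib177: 11
  Lib28 vs Lib169: 13
  Lib376 vs Lib177: 10
  Lib376 vs Lib169: 12
  Lib177 vs Lib169: 14
The smallest is 5, between Lib122 and Lib376.

5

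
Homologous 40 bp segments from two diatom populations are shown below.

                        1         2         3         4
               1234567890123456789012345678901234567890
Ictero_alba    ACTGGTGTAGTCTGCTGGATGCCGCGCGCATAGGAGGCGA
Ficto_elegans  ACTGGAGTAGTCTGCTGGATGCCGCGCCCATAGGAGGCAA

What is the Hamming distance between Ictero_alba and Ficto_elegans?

Differing sites — 6:T/A; 28:G/C; 39:G/A.
That gives 3 mismatches out of 40 aligned sites, so the Hamming distance is 3.

3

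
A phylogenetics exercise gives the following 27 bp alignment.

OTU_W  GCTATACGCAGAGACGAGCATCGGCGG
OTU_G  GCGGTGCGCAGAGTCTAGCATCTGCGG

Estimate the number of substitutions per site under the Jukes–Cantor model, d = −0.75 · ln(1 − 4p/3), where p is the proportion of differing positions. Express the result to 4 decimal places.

The sequences differ at positions 3 (T/G), 4 (A/G), 6 (A/G), 14 (A/T), 16 (G/T), 23 (G/T).
p = 6/27 = 0.222222.
d = −0.75 · ln(1 − (4/3)·0.222222) = −0.75 · ln(0.703704) = −0.75 · (-0.351397) = 0.2635.

0.2635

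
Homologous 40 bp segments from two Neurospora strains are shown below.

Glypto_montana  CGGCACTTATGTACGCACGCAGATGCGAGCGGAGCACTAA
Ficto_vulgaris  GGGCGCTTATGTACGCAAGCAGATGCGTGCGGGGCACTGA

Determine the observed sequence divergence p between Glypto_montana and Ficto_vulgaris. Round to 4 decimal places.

The sequences differ at positions 1 (C/G), 5 (A/G), 18 (C/A), 28 (A/T), 33 (A/G), 39 (A/G).
There are 6 differences over 40 sites, so p = 6/40 = 0.1500.

0.1500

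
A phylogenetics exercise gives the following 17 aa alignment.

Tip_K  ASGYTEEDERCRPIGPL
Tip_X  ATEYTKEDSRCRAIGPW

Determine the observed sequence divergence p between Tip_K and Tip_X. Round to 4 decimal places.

The sequences differ at positions 2 (S/T), 3 (G/E), 6 (E/K), 9 (E/S), 13 (P/A), 17 (L/W).
There are 6 differences over 17 sites, so p = 6/17 = 0.3529.

0.3529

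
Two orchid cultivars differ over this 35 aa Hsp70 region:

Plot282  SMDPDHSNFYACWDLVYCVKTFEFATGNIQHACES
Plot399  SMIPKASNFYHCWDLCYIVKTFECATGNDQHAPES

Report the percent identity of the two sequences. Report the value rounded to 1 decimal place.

74.3%

The sequences differ at positions 3 (D/I), 5 (D/K), 6 (H/A), 11 (A/H), 16 (V/C), 18 (C/I), 24 (F/C), 29 (I/D), 33 (C/P).
26 of the 35 sites match, so the percent identity is 26/35 × 100 = 74.3%.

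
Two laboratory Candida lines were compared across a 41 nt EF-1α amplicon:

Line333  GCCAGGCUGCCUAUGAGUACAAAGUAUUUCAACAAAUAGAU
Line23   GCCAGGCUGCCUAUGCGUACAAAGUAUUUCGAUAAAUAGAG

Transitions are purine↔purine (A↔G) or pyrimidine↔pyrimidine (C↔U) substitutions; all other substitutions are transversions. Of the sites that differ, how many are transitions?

Differing sites — 16:A/C (Tv); 31:A/G (Ti); 33:C/U (Ti); 41:U/G (Tv).
Of the 4 differences, 2 transitions and 2 transversions, so the answer is 2.

2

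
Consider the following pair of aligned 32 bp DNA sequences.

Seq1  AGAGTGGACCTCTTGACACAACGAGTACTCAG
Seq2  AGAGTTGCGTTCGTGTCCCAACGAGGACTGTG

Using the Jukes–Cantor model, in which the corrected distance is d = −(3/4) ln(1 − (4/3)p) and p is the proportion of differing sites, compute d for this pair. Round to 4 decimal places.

Differing sites — 6:G/T; 8:A/C; 9:C/G; 10:C/T; 13:T/G; 16:A/T; 18:A/C; 26:T/G; 30:C/G; 31:A/T.
p = 10/32 = 0.312500.
d = −0.75 · ln(1 − (4/3)·0.312500) = −0.75 · ln(0.583333) = −0.75 · (-0.538997) = 0.4042.

0.4042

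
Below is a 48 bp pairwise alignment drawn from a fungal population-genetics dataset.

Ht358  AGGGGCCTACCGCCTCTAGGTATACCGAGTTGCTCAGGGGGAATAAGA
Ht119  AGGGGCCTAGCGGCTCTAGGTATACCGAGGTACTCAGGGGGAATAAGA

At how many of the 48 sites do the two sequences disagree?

4

Mismatches occur at site 10 (C→G), site 13 (C→G), site 30 (T→G), site 32 (G→A).
That gives 4 mismatches out of 48 aligned sites, so the Hamming distance is 4.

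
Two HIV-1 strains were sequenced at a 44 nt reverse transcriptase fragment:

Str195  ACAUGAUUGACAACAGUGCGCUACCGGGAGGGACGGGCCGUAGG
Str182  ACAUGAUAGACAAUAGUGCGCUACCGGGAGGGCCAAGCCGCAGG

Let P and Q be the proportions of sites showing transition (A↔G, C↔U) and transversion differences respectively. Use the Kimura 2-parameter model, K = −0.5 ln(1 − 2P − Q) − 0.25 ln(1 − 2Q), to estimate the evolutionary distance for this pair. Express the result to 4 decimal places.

Differing sites — 8:U/A (Tv); 14:C/U (Ti); 33:A/C (Tv); 35:G/A (Ti); 36:G/A (Ti); 41:U/C (Ti).
Of the 6 differences, 4 transitions and 2 transversions over 44 sites: P = 4/44 = 0.090909, Q = 2/44 = 0.045455.
d = −0.5·ln(0.772727) − 0.25·ln(0.909090) = −0.5·(-0.257829) − 0.25·(-0.095311) = 0.1527.

0.1527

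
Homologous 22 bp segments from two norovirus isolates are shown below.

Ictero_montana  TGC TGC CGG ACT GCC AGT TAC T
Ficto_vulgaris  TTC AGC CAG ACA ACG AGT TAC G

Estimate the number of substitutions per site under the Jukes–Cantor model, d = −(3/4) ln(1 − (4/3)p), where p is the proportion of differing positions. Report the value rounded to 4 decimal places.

0.4141

Mismatches occur at site 2 (G→T), site 4 (T→A), site 8 (G→A), site 12 (T→A), site 13 (G→A), site 15 (C→G), site 22 (T→G).
p = 7/22 = 0.318182.
d = −0.75 · ln(1 − (4/3)·0.318182) = −0.75 · ln(0.575757) = −0.75 · (-0.552070) = 0.4141.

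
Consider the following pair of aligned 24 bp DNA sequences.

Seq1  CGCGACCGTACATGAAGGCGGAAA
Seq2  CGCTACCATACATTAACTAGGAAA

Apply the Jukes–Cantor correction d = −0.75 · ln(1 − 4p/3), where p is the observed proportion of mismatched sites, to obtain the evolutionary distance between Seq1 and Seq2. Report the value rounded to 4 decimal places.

Mismatches occur at site 4 (G↔T), site 8 (G↔A), site 14 (G↔T), site 17 (G↔C), site 18 (G↔T), site 19 (C↔A).
p = 6/24 = 0.250000.
d = −0.75 · ln(1 − (4/3)·0.250000) = −0.75 · ln(0.666667) = −0.75 · (-0.405465) = 0.3041.

0.3041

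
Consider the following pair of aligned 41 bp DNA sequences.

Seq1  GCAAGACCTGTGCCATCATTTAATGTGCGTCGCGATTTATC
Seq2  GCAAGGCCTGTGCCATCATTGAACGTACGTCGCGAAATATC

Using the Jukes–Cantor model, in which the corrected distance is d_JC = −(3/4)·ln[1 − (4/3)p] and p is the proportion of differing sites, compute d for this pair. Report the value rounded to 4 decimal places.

0.1628

Differing sites — 6:A/G; 21:T/G; 24:T/C; 27:G/A; 36:T/A; 37:T/A.
p = 6/41 = 0.146341.
d = −0.75 · ln(1 − (4/3)·0.146341) = −0.75 · ln(0.804879) = −0.75 · (-0.217063) = 0.1628.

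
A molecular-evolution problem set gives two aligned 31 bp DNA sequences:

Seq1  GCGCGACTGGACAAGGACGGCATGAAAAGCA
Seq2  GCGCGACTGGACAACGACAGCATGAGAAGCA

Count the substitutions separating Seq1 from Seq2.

Differing sites — 15:G/C; 19:G/A; 26:A/G.
That gives 3 mismatches out of 31 aligned sites, so the Hamming distance is 3.

3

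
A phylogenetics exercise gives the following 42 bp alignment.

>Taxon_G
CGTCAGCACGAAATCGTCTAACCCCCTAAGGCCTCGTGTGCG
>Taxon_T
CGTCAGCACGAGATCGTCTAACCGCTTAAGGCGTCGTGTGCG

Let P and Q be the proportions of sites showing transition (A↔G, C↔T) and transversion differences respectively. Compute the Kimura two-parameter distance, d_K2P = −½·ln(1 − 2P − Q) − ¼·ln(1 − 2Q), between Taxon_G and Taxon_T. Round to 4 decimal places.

0.1021

The sequences differ at positions 12 (A/G, transition), 24 (C/G, transversion), 26 (C/T, transition), 33 (C/G, transversion).
Of the 4 differences, 2 transitions and 2 transversions over 42 sites: P = 2/42 = 0.047619, Q = 2/42 = 0.047619.
d = −0.5·ln(0.857143) − 0.25·ln(0.904762) = −0.5·(-0.154151) − 0.25·(-0.100083) = 0.1021.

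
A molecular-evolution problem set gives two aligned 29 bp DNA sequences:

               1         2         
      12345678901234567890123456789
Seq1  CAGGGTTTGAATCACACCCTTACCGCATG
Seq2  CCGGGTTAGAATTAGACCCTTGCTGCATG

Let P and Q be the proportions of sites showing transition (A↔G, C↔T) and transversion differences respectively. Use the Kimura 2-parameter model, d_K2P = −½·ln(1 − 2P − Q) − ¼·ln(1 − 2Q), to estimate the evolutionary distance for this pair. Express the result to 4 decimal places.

0.2437

Differing sites — 2:A/C (Tv); 8:T/A (Tv); 13:C/T (Ti); 15:C/G (Tv); 22:A/G (Ti); 24:C/T (Ti).
Of the 6 differences, 3 transitions and 3 transversions over 29 sites: P = 3/29 = 0.103448, Q = 3/29 = 0.103448.
d = −0.5·ln(0.689656) − 0.25·ln(0.793104) = −0.5·(-0.371562) − 0.25·(-0.231801) = 0.2437.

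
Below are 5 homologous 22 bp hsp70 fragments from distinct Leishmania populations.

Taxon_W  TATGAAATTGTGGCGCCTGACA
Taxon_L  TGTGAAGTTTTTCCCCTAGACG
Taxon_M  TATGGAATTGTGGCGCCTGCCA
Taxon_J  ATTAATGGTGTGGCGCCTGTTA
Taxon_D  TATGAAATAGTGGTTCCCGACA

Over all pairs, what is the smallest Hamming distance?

2

Pairwise Hamming distances:
  Taxon_W vs Taxon_L: 9
  Taxon_W vs Taxon_M: 2
  Taxon_W vs Taxon_J: 8
  Taxon_W vs Taxon_D: 4
  Taxon_L vs Taxon_M: 11
  Taxon_L vs Taxon_J: 14
  Taxon_L vs Taxon_D: 11
  Taxon_M vs Taxon_J: 9
  Taxon_M vs Taxon_D: 6
  Taxon_J vs Taxon_D: 12
The smallest is 2, between Taxon_W and Taxon_M.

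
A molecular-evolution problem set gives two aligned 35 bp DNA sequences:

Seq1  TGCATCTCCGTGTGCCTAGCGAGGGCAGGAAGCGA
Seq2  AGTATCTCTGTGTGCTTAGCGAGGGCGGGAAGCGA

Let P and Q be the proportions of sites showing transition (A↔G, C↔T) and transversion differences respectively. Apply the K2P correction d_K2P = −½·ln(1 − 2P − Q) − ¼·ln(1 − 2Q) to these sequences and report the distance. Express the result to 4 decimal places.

0.1633

Differing sites — 1:T/A (Tv); 3:C/T (Ti); 9:C/T (Ti); 16:C/T (Ti); 27:A/G (Ti).
Of the 5 differences, 4 transitions and 1 transversion over 35 sites: P = 4/35 = 0.114286, Q = 1/35 = 0.028571.
d = −0.5·ln(0.742857) − 0.25·ln(0.942858) = −0.5·(-0.297252) − 0.25·(-0.058840) = 0.1633.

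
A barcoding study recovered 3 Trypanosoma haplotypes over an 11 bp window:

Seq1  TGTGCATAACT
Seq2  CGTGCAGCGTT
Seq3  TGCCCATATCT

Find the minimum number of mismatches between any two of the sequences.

3

Pairwise Hamming distances:
  Seq1 vs Seq2: 5
  Seq1 vs Seq3: 3
  Seq2 vs Seq3: 7
The smallest is 3, between Seq1 and Seq3.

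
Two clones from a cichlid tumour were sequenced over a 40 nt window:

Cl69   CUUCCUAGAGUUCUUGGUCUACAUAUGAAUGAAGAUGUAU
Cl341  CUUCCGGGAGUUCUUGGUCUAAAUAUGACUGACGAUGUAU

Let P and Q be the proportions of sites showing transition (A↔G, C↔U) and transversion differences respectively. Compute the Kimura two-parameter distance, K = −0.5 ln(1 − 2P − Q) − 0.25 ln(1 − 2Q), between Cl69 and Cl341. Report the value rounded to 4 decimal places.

Differing sites — 6:U/G (Tv); 7:A/G (Ti); 22:C/A (Tv); 29:A/C (Tv); 33:A/C (Tv).
Of the 5 differences, 1 transition and 4 transversions over 40 sites: P = 1/40 = 0.025000, Q = 4/40 = 0.100000.
d = −0.5·ln(0.850000) − 0.25·ln(0.800000) = −0.5·(-0.162519) − 0.25·(-0.223144) = 0.1370.

0.1370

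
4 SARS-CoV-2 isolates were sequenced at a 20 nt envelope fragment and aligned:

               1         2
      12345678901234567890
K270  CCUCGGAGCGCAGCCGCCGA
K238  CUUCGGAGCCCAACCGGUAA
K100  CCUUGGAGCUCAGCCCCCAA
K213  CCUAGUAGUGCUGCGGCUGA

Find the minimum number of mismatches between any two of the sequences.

4

Pairwise Hamming distances:
  K270 vs K238: 6
  K270 vs K100: 4
  K270 vs K213: 6
  K238 vs K100: 7
  K238 vs K213: 10
  K100 vs K213: 9
The smallest is 4, between K270 and K100.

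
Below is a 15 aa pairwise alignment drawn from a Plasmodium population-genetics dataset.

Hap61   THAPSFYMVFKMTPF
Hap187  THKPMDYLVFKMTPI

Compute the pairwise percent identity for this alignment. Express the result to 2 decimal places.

66.67%

The sequences differ at positions 3 (A/K), 5 (S/M), 6 (F/D), 8 (M/L), 15 (F/I).
10 of the 15 sites match, so the percent identity is 10/15 × 100 = 66.67%.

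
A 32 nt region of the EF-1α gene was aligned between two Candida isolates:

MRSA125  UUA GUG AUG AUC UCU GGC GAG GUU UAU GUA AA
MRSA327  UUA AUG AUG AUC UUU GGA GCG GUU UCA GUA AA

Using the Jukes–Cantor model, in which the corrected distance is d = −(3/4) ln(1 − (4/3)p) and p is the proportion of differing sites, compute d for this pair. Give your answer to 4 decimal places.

0.2158

The sequences differ at positions 4 (G/A), 14 (C/U), 18 (C/A), 20 (A/C), 26 (A/C), 27 (U/A).
p = 6/32 = 0.187500.
d = −0.75 · ln(1 − (4/3)·0.187500) = −0.75 · ln(0.750000) = −0.75 · (-0.287682) = 0.2158.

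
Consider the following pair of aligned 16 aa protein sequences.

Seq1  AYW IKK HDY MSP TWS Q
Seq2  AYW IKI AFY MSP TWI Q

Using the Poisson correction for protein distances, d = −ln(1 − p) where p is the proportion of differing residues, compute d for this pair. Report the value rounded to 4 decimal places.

0.2877

The sequences differ at positions 6 (K/I), 7 (H/A), 8 (D/F), 15 (S/I).
p = 4/16 = 0.250000.
d = −ln(1 − 0.250000) = −ln(0.750000) = 0.2877.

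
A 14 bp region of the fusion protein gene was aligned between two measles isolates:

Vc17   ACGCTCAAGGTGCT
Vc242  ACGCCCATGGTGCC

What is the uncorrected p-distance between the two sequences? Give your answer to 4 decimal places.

0.2143

Mismatches occur at site 5 (T↔C), site 8 (A↔T), site 14 (T↔C).
There are 3 differences over 14 sites, so p = 3/14 = 0.2143.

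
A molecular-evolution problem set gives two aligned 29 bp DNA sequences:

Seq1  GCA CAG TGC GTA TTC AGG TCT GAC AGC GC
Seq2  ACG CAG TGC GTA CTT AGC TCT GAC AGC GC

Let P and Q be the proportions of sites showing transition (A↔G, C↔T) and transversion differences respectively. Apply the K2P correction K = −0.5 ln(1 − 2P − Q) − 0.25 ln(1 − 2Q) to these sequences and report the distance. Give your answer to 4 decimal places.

Differing sites — 1:G/A (Ti); 3:A/G (Ti); 13:T/C (Ti); 15:C/T (Ti); 18:G/C (Tv).
Of the 5 differences, 4 transitions and 1 transversion over 29 sites: P = 4/29 = 0.137931, Q = 1/29 = 0.034483.
d = −0.5·ln(0.689655) − 0.25·ln(0.931034) = −0.5·(-0.371564) − 0.25·(-0.071459) = 0.2036.

0.2036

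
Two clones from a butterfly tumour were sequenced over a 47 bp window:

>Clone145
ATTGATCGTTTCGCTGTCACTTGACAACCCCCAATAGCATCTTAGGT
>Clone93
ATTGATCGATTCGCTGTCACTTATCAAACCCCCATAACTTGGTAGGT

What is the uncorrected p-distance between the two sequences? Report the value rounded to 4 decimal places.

0.1915

Mismatches occur at site 9 (T↔A), site 23 (G↔A), site 24 (A↔T), site 28 (C↔A), site 33 (A↔C), site 37 (G↔A), site 39 (A↔T), site 41 (C↔G), site 42 (T↔G).
There are 9 differences over 47 sites, so p = 9/47 = 0.1915.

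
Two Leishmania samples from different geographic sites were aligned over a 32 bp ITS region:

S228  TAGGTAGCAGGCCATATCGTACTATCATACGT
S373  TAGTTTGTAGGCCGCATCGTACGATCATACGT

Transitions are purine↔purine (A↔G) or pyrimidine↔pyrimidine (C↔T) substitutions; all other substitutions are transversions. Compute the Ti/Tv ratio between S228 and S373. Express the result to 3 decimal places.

Mismatches occur at site 4 (G/T, transversion), site 6 (A/T, transversion), site 8 (C/T, transition), site 14 (A/G, transition), site 15 (T/C, transition), site 23 (T/G, transversion).
Of the 6 differences, 3 transitions and 3 transversions, so Ti/Tv = 3/3 = 1.000.

1.000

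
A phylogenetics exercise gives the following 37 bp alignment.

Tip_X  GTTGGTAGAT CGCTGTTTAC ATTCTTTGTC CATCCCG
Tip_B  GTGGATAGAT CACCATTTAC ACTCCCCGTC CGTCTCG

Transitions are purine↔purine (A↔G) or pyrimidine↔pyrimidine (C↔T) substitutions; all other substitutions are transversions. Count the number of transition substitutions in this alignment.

10

The sequences differ at positions 3 (T/G, transversion), 5 (G/A, transition), 12 (G/A, transition), 14 (T/C, transition), 15 (G/A, transition), 22 (T/C, transition), 25 (T/C, transition), 26 (T/C, transition), 27 (T/C, transition), 32 (A/G, transition), 35 (C/T, transition).
Of the 11 differences, 10 transitions and 1 transversion, so the answer is 10.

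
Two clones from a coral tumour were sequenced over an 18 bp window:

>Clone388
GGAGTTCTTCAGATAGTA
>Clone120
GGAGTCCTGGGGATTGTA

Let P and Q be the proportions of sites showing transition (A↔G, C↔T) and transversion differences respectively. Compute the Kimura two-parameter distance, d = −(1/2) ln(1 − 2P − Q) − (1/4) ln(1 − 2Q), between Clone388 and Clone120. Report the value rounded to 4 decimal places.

0.3476

Mismatches occur at site 6 (T↔C, transition), site 9 (T↔G, transversion), site 10 (C↔G, transversion), site 11 (A↔G, transition), site 15 (A↔T, transversion).
Of the 5 differences, 2 transitions and 3 transversions over 18 sites: P = 2/18 = 0.111111, Q = 3/18 = 0.166667.
d = −0.5·ln(0.611111) − 0.25·ln(0.666666) = −0.5·(-0.492477) − 0.25·(-0.405466) = 0.3476.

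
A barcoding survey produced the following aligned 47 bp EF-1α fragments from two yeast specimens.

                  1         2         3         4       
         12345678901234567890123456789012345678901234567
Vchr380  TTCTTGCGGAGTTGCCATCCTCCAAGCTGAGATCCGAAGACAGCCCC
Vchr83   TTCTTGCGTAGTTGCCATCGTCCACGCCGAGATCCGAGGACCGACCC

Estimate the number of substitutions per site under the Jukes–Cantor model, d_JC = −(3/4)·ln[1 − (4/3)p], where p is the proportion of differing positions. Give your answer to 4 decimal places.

The sequences differ at positions 9 (G/T), 20 (C/G), 25 (A/C), 28 (T/C), 38 (A/G), 42 (A/C), 44 (C/A).
p = 7/47 = 0.148936.
d = −0.75 · ln(1 − (4/3)·0.148936) = −0.75 · ln(0.801419) = −0.75 · (-0.221371) = 0.1660.

0.1660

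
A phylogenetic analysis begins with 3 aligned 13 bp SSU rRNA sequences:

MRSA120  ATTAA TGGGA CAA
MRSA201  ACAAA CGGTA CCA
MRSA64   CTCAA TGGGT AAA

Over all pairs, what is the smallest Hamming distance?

4

Pairwise Hamming distances:
  MRSA120 vs MRSA201: 5
  MRSA120 vs MRSA64: 4
  MRSA201 vs MRSA64: 8
The smallest is 4, between MRSA120 and MRSA64.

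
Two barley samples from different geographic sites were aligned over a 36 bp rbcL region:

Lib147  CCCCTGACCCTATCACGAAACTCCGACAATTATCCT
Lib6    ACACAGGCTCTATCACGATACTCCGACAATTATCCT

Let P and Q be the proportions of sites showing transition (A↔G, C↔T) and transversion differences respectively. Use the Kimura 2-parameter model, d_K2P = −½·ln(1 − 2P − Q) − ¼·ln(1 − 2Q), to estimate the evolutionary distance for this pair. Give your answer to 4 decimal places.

0.1885

The sequences differ at positions 1 (C/A, transversion), 3 (C/A, transversion), 5 (T/A, transversion), 7 (A/G, transition), 9 (C/T, transition), 19 (A/T, transversion).
Of the 6 differences, 2 transitions and 4 transversions over 36 sites: P = 2/36 = 0.055556, Q = 4/36 = 0.111111.
d = −0.5·ln(0.777777) − 0.25·ln(0.777778) = −0.5·(-0.251315) − 0.25·(-0.251314) = 0.1885.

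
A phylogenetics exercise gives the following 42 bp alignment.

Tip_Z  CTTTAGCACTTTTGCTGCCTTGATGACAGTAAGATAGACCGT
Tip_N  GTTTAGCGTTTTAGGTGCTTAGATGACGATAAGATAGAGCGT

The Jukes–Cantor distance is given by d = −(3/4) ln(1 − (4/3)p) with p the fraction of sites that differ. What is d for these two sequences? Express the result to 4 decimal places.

0.2865

Mismatches occur at site 1 (C→G), site 8 (A→G), site 9 (C→T), site 13 (T→A), site 15 (C→G), site 19 (C→T), site 21 (T→A), site 28 (A→G), site 29 (G→A), site 39 (C→G).
p = 10/42 = 0.238095.
d = −0.75 · ln(1 − (4/3)·0.238095) = −0.75 · ln(0.682540) = −0.75 · (-0.381934) = 0.2865.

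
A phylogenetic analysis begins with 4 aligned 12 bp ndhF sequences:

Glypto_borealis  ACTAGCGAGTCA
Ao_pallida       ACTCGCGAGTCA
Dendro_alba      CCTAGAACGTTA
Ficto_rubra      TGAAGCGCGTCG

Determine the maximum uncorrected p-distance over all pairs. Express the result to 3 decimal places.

Pairwise Hamming distances:
  Glypto_borealis vs Ao_pallida: 1
  Glypto_borealis vs Dendro_alba: 5
  Glypto_borealis vs Ficto_rubra: 5
  Ao_pallida vs Dendro_alba: 6
  Ao_pallida vs Ficto_rubra: 6
  Dendro_alba vs Ficto_rubra: 7
The largest is 7 mismatches, between Dendro_alba and Ficto_rubra; p = 7/12 = 0.583.

0.583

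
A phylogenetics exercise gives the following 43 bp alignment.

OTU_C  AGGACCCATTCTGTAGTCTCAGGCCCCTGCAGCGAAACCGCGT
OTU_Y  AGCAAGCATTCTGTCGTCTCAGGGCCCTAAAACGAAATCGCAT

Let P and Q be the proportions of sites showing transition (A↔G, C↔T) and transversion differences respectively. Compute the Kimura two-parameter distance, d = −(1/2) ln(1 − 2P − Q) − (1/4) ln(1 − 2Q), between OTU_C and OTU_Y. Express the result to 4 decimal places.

0.2788

Differing sites — 3:G/C (Tv); 5:C/A (Tv); 6:C/G (Tv); 15:A/C (Tv); 24:C/G (Tv); 29:G/A (Ti); 30:C/A (Tv); 32:G/A (Ti); 38:C/T (Ti); 42:G/A (Ti).
Of the 10 differences, 4 transitions and 6 transversions over 43 sites: P = 4/43 = 0.093023, Q = 6/43 = 0.139535.
d = −0.5·ln(0.674419) − 0.25·ln(0.720930) = −0.5·(-0.393904) − 0.25·(-0.327213) = 0.2788.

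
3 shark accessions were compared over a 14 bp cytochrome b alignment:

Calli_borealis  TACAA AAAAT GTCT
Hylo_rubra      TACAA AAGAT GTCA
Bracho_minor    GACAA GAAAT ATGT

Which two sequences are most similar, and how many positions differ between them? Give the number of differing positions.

Pairwise Hamming distances:
  Calli_borealis vs Hylo_rubra: 2
  Calli_borealis vs Bracho_minor: 4
  Hylo_rubra vs Bracho_minor: 6
The smallest is 2, between Calli_borealis and Hylo_rubra.

2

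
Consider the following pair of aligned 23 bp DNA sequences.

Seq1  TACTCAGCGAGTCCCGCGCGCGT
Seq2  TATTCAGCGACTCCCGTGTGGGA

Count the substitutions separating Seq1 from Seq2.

Differing sites — 3:C/T; 11:G/C; 17:C/T; 19:C/T; 21:C/G; 23:T/A.
That gives 6 mismatches out of 23 aligned sites, so the Hamming distance is 6.

6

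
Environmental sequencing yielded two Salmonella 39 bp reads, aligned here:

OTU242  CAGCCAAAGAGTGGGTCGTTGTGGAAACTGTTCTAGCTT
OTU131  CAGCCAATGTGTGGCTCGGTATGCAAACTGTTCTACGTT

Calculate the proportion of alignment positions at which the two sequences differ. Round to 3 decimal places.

0.205

Differing sites — 8:A/T; 10:A/T; 15:G/C; 19:T/G; 21:G/A; 24:G/C; 36:G/C; 37:C/G.
There are 8 differences over 39 sites, so p = 8/39 = 0.205.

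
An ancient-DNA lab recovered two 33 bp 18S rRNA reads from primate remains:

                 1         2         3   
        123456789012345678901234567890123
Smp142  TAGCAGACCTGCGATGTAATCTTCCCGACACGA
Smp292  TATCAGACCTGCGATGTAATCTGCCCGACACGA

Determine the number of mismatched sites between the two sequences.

2

Mismatches occur at site 3 (G↔T), site 23 (T↔G).
That gives 2 mismatches out of 33 aligned sites, so the Hamming distance is 2.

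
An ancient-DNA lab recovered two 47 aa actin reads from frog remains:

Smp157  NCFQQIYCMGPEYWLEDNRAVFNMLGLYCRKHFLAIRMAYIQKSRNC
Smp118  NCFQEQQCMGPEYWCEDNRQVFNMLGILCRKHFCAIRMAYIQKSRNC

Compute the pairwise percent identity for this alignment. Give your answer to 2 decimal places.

82.98%

Mismatches occur at site 5 (Q→E), site 6 (I→Q), site 7 (Y→Q), site 15 (L→C), site 20 (A→Q), site 27 (L→I), site 28 (Y→L), site 34 (L→C).
39 of the 47 sites match, so the percent identity is 39/47 × 100 = 82.98%.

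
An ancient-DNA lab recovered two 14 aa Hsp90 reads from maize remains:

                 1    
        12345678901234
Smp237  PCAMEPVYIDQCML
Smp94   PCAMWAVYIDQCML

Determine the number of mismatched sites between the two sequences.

2

Mismatches occur at site 5 (E↔W), site 6 (P↔A).
That gives 2 mismatches out of 14 aligned sites, so the Hamming distance is 2.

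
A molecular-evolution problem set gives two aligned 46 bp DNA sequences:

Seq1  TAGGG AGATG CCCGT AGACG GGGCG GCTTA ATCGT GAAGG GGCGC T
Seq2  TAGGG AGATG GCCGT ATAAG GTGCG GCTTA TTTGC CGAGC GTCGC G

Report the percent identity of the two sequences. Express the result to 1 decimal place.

73.9%

The sequences differ at positions 11 (C/G), 17 (G/T), 19 (C/A), 22 (G/T), 31 (A/T), 33 (C/T), 35 (T/C), 36 (G/C), 37 (A/G), 40 (G/C), 42 (G/T), 46 (T/G).
34 of the 46 sites match, so the percent identity is 34/46 × 100 = 73.9%.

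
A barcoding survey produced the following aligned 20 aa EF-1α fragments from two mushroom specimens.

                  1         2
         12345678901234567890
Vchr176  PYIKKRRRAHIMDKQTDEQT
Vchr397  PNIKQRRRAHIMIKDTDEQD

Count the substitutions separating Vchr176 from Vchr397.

5

The sequences differ at positions 2 (Y/N), 5 (K/Q), 13 (D/I), 15 (Q/D), 20 (T/D).
That gives 5 mismatches out of 20 aligned sites, so the Hamming distance is 5.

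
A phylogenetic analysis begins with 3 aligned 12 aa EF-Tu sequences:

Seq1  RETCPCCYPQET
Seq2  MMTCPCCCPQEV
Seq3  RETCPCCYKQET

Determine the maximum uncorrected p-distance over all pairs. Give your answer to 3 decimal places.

Pairwise Hamming distances:
  Seq1 vs Seq2: 4
  Seq1 vs Seq3: 1
  Seq2 vs Seq3: 5
The largest is 5 mismatches, between Seq2 and Seq3; p = 5/12 = 0.417.

0.417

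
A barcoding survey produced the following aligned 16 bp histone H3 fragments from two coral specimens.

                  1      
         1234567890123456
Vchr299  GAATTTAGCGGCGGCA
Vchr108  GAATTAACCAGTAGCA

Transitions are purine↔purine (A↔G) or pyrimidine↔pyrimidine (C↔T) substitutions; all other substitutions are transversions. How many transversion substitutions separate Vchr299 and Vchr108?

The sequences differ at positions 6 (T/A, transversion), 8 (G/C, transversion), 10 (G/A, transition), 12 (C/T, transition), 13 (G/A, transition).
Of the 5 differences, 3 transitions and 2 transversions, so the answer is 2.

2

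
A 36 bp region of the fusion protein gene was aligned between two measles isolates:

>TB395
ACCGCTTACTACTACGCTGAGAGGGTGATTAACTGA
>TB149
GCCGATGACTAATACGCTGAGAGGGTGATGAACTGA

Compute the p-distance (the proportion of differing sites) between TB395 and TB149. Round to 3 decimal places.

0.139

The sequences differ at positions 1 (A/G), 5 (C/A), 7 (T/G), 12 (C/A), 30 (T/G).
There are 5 differences over 36 sites, so p = 5/36 = 0.139.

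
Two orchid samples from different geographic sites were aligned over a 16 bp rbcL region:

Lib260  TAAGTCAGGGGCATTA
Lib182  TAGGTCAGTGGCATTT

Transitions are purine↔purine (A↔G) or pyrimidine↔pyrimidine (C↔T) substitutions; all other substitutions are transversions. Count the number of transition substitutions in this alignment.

1

Mismatches occur at site 3 (A↔G, transition), site 9 (G↔T, transversion), site 16 (A↔T, transversion).
Of the 3 differences, 1 transition and 2 transversions, so the answer is 1.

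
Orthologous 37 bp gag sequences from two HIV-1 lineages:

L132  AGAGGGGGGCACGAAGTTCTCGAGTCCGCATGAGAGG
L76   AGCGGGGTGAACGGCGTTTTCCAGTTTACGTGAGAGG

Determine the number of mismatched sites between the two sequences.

11

Mismatches occur at site 3 (A→C), site 8 (G→T), site 10 (C→A), site 14 (A→G), site 15 (A→C), site 19 (C→T), site 22 (G→C), site 26 (C→T), site 27 (C→T), site 28 (G→A), site 30 (A→G).
That gives 11 mismatches out of 37 aligned sites, so the Hamming distance is 11.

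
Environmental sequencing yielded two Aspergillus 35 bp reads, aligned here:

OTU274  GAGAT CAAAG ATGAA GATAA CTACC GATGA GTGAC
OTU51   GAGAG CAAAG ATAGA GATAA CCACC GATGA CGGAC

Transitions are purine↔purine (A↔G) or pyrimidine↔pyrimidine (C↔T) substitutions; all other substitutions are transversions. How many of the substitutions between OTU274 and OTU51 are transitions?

3

The sequences differ at positions 5 (T/G, transversion), 13 (G/A, transition), 14 (A/G, transition), 22 (T/C, transition), 31 (G/C, transversion), 32 (T/G, transversion).
Of the 6 differences, 3 transitions and 3 transversions, so the answer is 3.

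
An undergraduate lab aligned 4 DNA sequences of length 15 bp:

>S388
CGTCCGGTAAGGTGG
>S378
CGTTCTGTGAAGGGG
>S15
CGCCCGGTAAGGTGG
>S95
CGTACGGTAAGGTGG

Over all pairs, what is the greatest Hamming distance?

Pairwise Hamming distances:
  S388 vs S378: 5
  S388 vs S15: 1
  S388 vs S95: 1
  S378 vs S15: 6
  S378 vs S95: 5
  S15 vs S95: 2
The largest is 6, between S378 and S15.

6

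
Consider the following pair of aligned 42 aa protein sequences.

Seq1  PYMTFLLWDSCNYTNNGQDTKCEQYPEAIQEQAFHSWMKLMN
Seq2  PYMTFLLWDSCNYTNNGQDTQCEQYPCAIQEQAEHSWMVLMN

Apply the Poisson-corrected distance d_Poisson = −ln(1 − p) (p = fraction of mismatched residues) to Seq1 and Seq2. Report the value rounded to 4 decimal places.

The sequences differ at positions 21 (K/Q), 27 (E/C), 34 (F/E), 39 (K/V).
p = 4/42 = 0.095238.
d = −ln(1 − 0.095238) = −ln(0.904762) = 0.1001.

0.1001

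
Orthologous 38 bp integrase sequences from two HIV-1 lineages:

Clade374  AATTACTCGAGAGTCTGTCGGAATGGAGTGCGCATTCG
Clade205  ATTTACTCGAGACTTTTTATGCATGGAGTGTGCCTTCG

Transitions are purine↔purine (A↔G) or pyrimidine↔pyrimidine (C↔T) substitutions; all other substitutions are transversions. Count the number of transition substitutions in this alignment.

The sequences differ at positions 2 (A/T, transversion), 13 (G/C, transversion), 15 (C/T, transition), 17 (G/T, transversion), 19 (C/A, transversion), 20 (G/T, transversion), 22 (A/C, transversion), 31 (C/T, transition), 34 (A/C, transversion).
Of the 9 differences, 2 transitions and 7 transversions, so the answer is 2.

2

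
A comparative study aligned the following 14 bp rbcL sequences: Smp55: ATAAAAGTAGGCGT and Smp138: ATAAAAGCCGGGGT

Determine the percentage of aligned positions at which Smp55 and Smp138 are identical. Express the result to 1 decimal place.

Differing sites — 8:T/C; 9:A/C; 12:C/G.
11 of the 14 sites match, so the percent identity is 11/14 × 100 = 78.6%.

78.6%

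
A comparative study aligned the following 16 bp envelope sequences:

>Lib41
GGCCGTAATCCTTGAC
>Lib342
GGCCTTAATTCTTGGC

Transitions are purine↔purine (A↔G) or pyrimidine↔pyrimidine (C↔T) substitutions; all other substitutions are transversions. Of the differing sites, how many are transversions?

1

Differing sites — 5:G/T (Tv); 10:C/T (Ti); 15:A/G (Ti).
Of the 3 differences, 2 transitions and 1 transversion, so the answer is 1.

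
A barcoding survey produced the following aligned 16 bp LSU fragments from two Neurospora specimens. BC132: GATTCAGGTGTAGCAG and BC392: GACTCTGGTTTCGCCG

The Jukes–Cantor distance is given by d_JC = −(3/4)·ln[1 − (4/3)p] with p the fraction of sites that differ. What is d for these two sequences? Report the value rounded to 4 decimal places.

Mismatches occur at site 3 (T↔C), site 6 (A↔T), site 10 (G↔T), site 12 (A↔C), site 15 (A↔C).
p = 5/16 = 0.312500.
d = −0.75 · ln(1 − (4/3)·0.312500) = −0.75 · ln(0.583333) = −0.75 · (-0.538997) = 0.4042.

0.4042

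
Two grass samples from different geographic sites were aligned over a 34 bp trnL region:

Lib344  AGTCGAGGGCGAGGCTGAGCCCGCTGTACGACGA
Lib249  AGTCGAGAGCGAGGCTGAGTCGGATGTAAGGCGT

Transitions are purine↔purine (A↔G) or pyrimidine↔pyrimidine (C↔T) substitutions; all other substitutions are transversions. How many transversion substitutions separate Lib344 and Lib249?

Mismatches occur at site 8 (G↔A, transition), site 20 (C↔T, transition), site 22 (C↔G, transversion), site 24 (C↔A, transversion), site 29 (C↔A, transversion), site 31 (A↔G, transition), site 34 (A↔T, transversion).
Of the 7 differences, 3 transitions and 4 transversions, so the answer is 4.

4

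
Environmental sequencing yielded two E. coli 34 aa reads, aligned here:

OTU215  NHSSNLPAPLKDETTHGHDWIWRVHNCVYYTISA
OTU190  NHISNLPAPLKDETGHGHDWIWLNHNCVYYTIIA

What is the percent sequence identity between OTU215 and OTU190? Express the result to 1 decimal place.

85.3%

The sequences differ at positions 3 (S/I), 15 (T/G), 23 (R/L), 24 (V/N), 33 (S/I).
29 of the 34 sites match, so the percent identity is 29/34 × 100 = 85.3%.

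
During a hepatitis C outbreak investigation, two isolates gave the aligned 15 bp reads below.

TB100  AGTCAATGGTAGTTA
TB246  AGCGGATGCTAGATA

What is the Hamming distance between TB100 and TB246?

5

Mismatches occur at site 3 (T↔C), site 4 (C↔G), site 5 (A↔G), site 9 (G↔C), site 13 (T↔A).
That gives 5 mismatches out of 15 aligned sites, so the Hamming distance is 5.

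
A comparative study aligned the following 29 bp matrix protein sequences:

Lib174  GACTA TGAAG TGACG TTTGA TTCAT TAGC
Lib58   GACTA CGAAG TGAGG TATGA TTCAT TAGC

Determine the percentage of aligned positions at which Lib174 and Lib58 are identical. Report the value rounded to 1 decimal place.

Differing sites — 6:T/C; 14:C/G; 17:T/A.
26 of the 29 sites match, so the percent identity is 26/29 × 100 = 89.7%.

89.7%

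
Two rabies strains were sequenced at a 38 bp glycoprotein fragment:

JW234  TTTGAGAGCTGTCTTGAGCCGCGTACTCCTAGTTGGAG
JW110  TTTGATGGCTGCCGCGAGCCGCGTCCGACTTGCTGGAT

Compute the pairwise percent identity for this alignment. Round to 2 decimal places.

Differing sites — 6:G/T; 7:A/G; 12:T/C; 14:T/G; 15:T/C; 25:A/C; 27:T/G; 28:C/A; 31:A/T; 33:T/C; 38:G/T.
27 of the 38 sites match, so the percent identity is 27/38 × 100 = 71.05%.

71.05%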